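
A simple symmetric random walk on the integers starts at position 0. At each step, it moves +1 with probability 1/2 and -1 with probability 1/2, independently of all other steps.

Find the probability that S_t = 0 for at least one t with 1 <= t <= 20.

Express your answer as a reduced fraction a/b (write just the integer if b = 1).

Count via complement. Let g(t,s) = #length-t paths at position s with S_1..S_t all ≠ 0.
g(t,s) = g(t-1,s-1) + g(t-1,s+1) for s ≠ 0; g(t,0) = 0.
t=0: g(0,0)=1
t=1: g(1,-1)=1 g(1,1)=1
t=2: g(2,-2)=1 g(2,2)=1
t=3: g(3,-3)=1 g(3,-1)=1 g(3,1)=1 g(3,3)=1
t=4: g(4,-4)=1 g(4,-2)=2 g(4,2)=2 g(4,4)=1
t=5: g(5,-5)=1 g(5,-3)=3 g(5,-1)=2 g(5,1)=2 g(5,3)=3 g(5,5)=1
t=6: g(6,-6)=1 g(6,-4)=4 g(6,-2)=5 g(6,2)=5 g(6,4)=4 g(6,6)=1
t=7: g(7,-7)=1 g(7,-5)=5 g(7,-3)=9 g(7,-1)=5 g(7,1)=5 g(7,3)=9 g(7,5)=5 g(7,7)=1
t=8: g(8,-8)=1 g(8,-6)=6 g(8,-4)=14 g(8,-2)=14 g(8,2)=14 g(8,4)=14 g(8,6)=6 g(8,8)=1
t=9: g(9,-9)=1 g(9,-7)=7 g(9,-5)=20 g(9,-3)=28 g(9,-1)=14 g(9,1)=14 g(9,3)=28 g(9,5)=20 g(9,7)=7 g(9,9)=1
t=10: g(10,-10)=1 g(10,-8)=8 g(10,-6)=27 g(10,-4)=48 g(10,-2)=42 g(10,2)=42 g(10,4)=48 g(10,6)=27 g(10,8)=8 g(10,10)=1
t=11: g(11,-11)=1 g(11,-9)=9 g(11,-7)=35 g(11,-5)=75 g(11,-3)=90 g(11,-1)=42 g(11,1)=42 g(11,3)=90 g(11,5)=75 g(11,7)=35 g(11,9)=9 g(11,11)=1
t=12: g(12,-12)=1 g(12,-10)=10 g(12,-8)=44 g(12,-6)=110 g(12,-4)=165 g(12,-2)=132 g(12,2)=132 g(12,4)=165 g(12,6)=110 g(12,8)=44 g(12,10)=10 g(12,12)=1
t=13: g(13,-13)=1 g(13,-11)=11 g(13,-9)=54 g(13,-7)=154 g(13,-5)=275 g(13,-3)=297 g(13,-1)=132 g(13,1)=132 g(13,3)=297 g(13,5)=275 g(13,7)=154 g(13,9)=54 g(13,11)=11 g(13,13)=1
t=14: g(14,-14)=1 g(14,-12)=12 g(14,-10)=65 g(14,-8)=208 g(14,-6)=429 g(14,-4)=572 g(14,-2)=429 g(14,2)=429 g(14,4)=572 g(14,6)=429 g(14,8)=208 g(14,10)=65 g(14,12)=12 g(14,14)=1
t=15: g(15,-15)=1 g(15,-13)=13 g(15,-11)=77 g(15,-9)=273 g(15,-7)=637 g(15,-5)=1001 g(15,-3)=1001 g(15,-1)=429 g(15,1)=429 g(15,3)=1001 g(15,5)=1001 g(15,7)=637 g(15,9)=273 g(15,11)=77 g(15,13)=13 g(15,15)=1
t=16: g(16,-16)=1 g(16,-14)=14 g(16,-12)=90 g(16,-10)=350 g(16,-8)=910 g(16,-6)=1638 g(16,-4)=2002 g(16,-2)=1430 g(16,2)=1430 g(16,4)=2002 g(16,6)=1638 g(16,8)=910 g(16,10)=350 g(16,12)=90 g(16,14)=14 g(16,16)=1
t=17: g(17,-17)=1 g(17,-15)=15 g(17,-13)=104 g(17,-11)=440 g(17,-9)=1260 g(17,-7)=2548 g(17,-5)=3640 g(17,-3)=3432 g(17,-1)=1430 g(17,1)=1430 g(17,3)=3432 g(17,5)=3640 g(17,7)=2548 g(17,9)=1260 g(17,11)=440 g(17,13)=104 g(17,15)=15 g(17,17)=1
t=18: g(18,-18)=1 g(18,-16)=16 g(18,-14)=119 g(18,-12)=544 g(18,-10)=1700 g(18,-8)=3808 g(18,-6)=6188 g(18,-4)=7072 g(18,-2)=4862 g(18,2)=4862 g(18,4)=7072 g(18,6)=6188 g(18,8)=3808 g(18,10)=1700 g(18,12)=544 g(18,14)=119 g(18,16)=16 g(18,18)=1
t=19: g(19,-19)=1 g(19,-17)=17 g(19,-15)=135 g(19,-13)=663 g(19,-11)=2244 g(19,-9)=5508 g(19,-7)=9996 g(19,-5)=13260 g(19,-3)=11934 g(19,-1)=4862 g(19,1)=4862 g(19,3)=11934 g(19,5)=13260 g(19,7)=9996 g(19,9)=5508 g(19,11)=2244 g(19,13)=663 g(19,15)=135 g(19,17)=17 g(19,19)=1
t=20: g(20,-20)=1 g(20,-18)=18 g(20,-16)=152 g(20,-14)=798 g(20,-12)=2907 g(20,-10)=7752 g(20,-8)=15504 g(20,-6)=23256 g(20,-4)=25194 g(20,-2)=16796 g(20,2)=16796 g(20,4)=25194 g(20,6)=23256 g(20,8)=15504 g(20,10)=7752 g(20,12)=2907 g(20,14)=798 g(20,16)=152 g(20,18)=18 g(20,20)=1
Paths never hitting 0: Σ_s g(20,s) = 184756
Paths hitting 0: 2^20 - 184756 = 863820
P = 863820/1048576 = 215955/262144

Answer: 215955/262144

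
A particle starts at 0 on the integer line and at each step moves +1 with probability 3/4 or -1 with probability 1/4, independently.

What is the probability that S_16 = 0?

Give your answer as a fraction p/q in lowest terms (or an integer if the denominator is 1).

Answer: 42220035/2147483648

Derivation:
To be at 0 after 16 steps: need exactly 8 steps of +1 and 8 of -1.
Number of such sequences: C(16,8) = 12870
Each has probability (3/4)^8 · (1/4)^8 = 6561/4294967296
P = 12870 · 6561/4294967296 = 42220035/2147483648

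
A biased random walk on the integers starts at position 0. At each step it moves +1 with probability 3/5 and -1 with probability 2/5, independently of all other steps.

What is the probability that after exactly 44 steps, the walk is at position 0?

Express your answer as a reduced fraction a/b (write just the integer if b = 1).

To be at 0 after 44 steps: need exactly 22 steps of +1 and 22 of -1.
Number of such sequences: C(44,22) = 2104098963720
Each has probability (3/5)^22 · (2/5)^22 = 131621703842267136/5684341886080801486968994140625
P = 2104098963720 · 131621703842267136/5684341886080801486968994140625 = 55389018131515004638602461184/1136868377216160297393798828125

Answer: 55389018131515004638602461184/1136868377216160297393798828125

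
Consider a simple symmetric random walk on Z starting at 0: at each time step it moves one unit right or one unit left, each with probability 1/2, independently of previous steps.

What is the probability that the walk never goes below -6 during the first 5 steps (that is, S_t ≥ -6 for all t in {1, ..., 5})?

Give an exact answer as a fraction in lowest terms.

Let f(t,s) = #length-t paths at position s with S_1..S_t all ≥ -6.
f(t,s) = f(t-1,s-1) + f(t-1,s+1) for s ≥ -6; f(t,s) = 0 for s < -6.
t=0: f(0,0)=1
t=1: f(1,-1)=1 f(1,1)=1
t=2: f(2,-2)=1 f(2,0)=2 f(2,2)=1
t=3: f(3,-3)=1 f(3,-1)=3 f(3,1)=3 f(3,3)=1
t=4: f(4,-4)=1 f(4,-2)=4 f(4,0)=6 f(4,2)=4 f(4,4)=1
t=5: f(5,-5)=1 f(5,-3)=5 f(5,-1)=10 f(5,1)=10 f(5,3)=5 f(5,5)=1
Σ_s f(5,s) = 32
P = 32/32 = 1

Answer: 1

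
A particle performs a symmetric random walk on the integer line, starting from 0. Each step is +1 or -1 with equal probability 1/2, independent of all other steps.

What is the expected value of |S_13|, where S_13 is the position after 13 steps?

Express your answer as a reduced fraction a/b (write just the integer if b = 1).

S_13 takes values m ≡ 1 (mod 2) with |m| ≤ 13; P(S_13=m) = C(13,(13+m)/2)/2^13.
Total paths: 2^13 = 8192
Distribution: P(S=-13)=1/8192, P(S=-11)=13/8192, P(S=-9)=78/8192, P(S=-7)=286/8192, P(S=-5)=715/8192, P(S=-3)=1287/8192, P(S=-1)=1716/8192, P(S=1)=1716/8192, P(S=3)=1287/8192, P(S=5)=715/8192, P(S=7)=286/8192, P(S=9)=78/8192, P(S=11)=13/8192, P(S=13)=1/8192
E[|S_13|] = Σ_m |m|·P(S_13=m) = 24024/8192 = 3003/1024

Answer: 3003/1024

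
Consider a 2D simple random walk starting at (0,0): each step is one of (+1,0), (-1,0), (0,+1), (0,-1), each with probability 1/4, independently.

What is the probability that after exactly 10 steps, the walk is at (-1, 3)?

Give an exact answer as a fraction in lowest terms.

Let h be the number of horizontal steps (so 10-h are vertical). To end at (-1,3) need (h-1)/2 right-steps and ((10-h)+3)/2 up-steps.
Sum over h with 1 ≤ h ≤ 7, h ≡ 1 (mod 2), 10-h ≡ 1 (mod 2):
h=1: C(10,1)·C(1,0)·C(9,6) = 10·1·84 = 840
h=3: C(10,3)·C(3,1)·C(7,5) = 120·3·21 = 7560
h=5: C(10,5)·C(5,2)·C(5,4) = 252·10·5 = 12600
h=7: C(10,7)·C(7,3)·C(3,3) = 120·35·1 = 4200
Total favorable: 25200
Total paths: 4^10 = 1048576
P = 25200/1048576 = 1575/65536

Answer: 1575/65536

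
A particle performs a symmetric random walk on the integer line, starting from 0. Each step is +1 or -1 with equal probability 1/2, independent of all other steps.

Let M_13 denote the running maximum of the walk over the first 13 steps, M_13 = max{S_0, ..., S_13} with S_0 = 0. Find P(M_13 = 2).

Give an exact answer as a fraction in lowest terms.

Answer: 1287/8192

Derivation:
Let M_13 = max(S_0,...,S_13). Use the reflection principle: for j ≥ 1, #{paths with M_13 ≥ j} = #{S_13 ≥ j} + #{S_13 ≥ j+1}.
By reflection, #{M_13 ≥ 2} = #{S_13 ≥ 2} + #{S_13 ≥ 3} = 2380 + 2380 = 4760.
#{M_13 ≥ 3} = #{S_13 ≥ 3} + #{S_13 ≥ 4} = 2380 + 1093 = 3473.
#{M_13 = 2} = 4760 - 3473 = 1287.
P(M_13 = 2) = 1287/8192 = 1287/8192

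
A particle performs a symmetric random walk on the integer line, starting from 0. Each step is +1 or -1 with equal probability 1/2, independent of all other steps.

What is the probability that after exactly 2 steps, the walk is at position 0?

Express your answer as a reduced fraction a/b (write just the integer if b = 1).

Answer: 1/2

Derivation:
To return to 0 after 2 steps: need exactly 1 step of +1 and 1 of -1.
Favorable paths: C(2,1) = 2
Total paths: 2^2 = 4
P = 2/4 = 1/2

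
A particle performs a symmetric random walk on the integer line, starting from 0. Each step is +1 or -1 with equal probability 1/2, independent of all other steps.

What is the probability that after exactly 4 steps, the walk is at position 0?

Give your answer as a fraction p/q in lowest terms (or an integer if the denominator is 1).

To return to 0 after 4 steps: need exactly 2 steps of +1 and 2 of -1.
Favorable paths: C(4,2) = 6
Total paths: 2^4 = 16
P = 6/16 = 3/8

Answer: 3/8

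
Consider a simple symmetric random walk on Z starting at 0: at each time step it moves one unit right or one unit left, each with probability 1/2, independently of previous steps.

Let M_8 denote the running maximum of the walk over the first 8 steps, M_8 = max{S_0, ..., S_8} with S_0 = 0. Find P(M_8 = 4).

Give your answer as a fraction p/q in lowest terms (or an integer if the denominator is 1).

Let M_8 = max(S_0,...,S_8). Use the reflection principle: for j ≥ 1, #{paths with M_8 ≥ j} = #{S_8 ≥ j} + #{S_8 ≥ j+1}.
By reflection, #{M_8 ≥ 4} = #{S_8 ≥ 4} + #{S_8 ≥ 5} = 37 + 9 = 46.
#{M_8 ≥ 5} = #{S_8 ≥ 5} + #{S_8 ≥ 6} = 9 + 9 = 18.
#{M_8 = 4} = 46 - 18 = 28.
P(M_8 = 4) = 28/256 = 7/64

Answer: 7/64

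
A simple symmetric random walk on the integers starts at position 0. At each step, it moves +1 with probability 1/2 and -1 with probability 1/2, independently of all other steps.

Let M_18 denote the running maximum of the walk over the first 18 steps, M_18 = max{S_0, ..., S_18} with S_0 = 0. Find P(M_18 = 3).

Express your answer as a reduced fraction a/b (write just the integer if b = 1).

Answer: 1989/16384

Derivation:
Let M_18 = max(S_0,...,S_18). Use the reflection principle: for j ≥ 1, #{paths with M_18 ≥ j} = #{S_18 ≥ j} + #{S_18 ≥ j+1}.
By reflection, #{M_18 ≥ 3} = #{S_18 ≥ 3} + #{S_18 ≥ 4} = 63004 + 63004 = 126008.
#{M_18 ≥ 4} = #{S_18 ≥ 4} + #{S_18 ≥ 5} = 63004 + 31180 = 94184.
#{M_18 = 3} = 126008 - 94184 = 31824.
P(M_18 = 3) = 31824/262144 = 1989/16384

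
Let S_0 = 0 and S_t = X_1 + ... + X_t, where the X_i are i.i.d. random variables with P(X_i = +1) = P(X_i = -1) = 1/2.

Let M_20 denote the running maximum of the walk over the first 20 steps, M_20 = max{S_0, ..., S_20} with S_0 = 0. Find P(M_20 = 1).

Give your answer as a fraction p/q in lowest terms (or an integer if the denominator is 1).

Answer: 20995/131072

Derivation:
Let M_20 = max(S_0,...,S_20). Use the reflection principle: for j ≥ 1, #{paths with M_20 ≥ j} = #{S_20 ≥ j} + #{S_20 ≥ j+1}.
By reflection, #{M_20 ≥ 1} = #{S_20 ≥ 1} + #{S_20 ≥ 2} = 431910 + 431910 = 863820.
#{M_20 ≥ 2} = #{S_20 ≥ 2} + #{S_20 ≥ 3} = 431910 + 263950 = 695860.
#{M_20 = 1} = 863820 - 695860 = 167960.
P(M_20 = 1) = 167960/1048576 = 20995/131072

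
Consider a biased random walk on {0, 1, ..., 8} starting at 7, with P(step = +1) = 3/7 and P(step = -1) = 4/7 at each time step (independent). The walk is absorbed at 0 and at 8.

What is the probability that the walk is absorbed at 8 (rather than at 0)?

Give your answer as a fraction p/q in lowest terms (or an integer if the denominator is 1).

Answer: 42591/58975

Derivation:
Biased walk: p = 3/7, q = 4/7, r = q/p = 4/3
Gambler's ruin: P(hit 8 before 0 | start at 7) = (1 - r^a)/(1 - r^N)
r^7 = 16384/2187; r^8 = 65536/6561
P = (1 - 16384/2187) / (1 - 65536/6561) = -14197/2187 / -58975/6561 = 42591/58975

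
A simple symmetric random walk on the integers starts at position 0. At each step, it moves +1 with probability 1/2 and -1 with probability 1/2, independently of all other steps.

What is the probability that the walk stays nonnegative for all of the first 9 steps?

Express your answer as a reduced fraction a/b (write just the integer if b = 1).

Let f(t,s) = #length-t paths at position s with S_1..S_t all ≥ 0.
f(t,s) = f(t-1,s-1) + f(t-1,s+1) for s ≥ 0; f(t,s) = 0 for s < 0.
t=0: f(0,0)=1
t=1: f(1,1)=1
t=2: f(2,0)=1 f(2,2)=1
t=3: f(3,1)=2 f(3,3)=1
t=4: f(4,0)=2 f(4,2)=3 f(4,4)=1
t=5: f(5,1)=5 f(5,3)=4 f(5,5)=1
t=6: f(6,0)=5 f(6,2)=9 f(6,4)=5 f(6,6)=1
t=7: f(7,1)=14 f(7,3)=14 f(7,5)=6 f(7,7)=1
t=8: f(8,0)=14 f(8,2)=28 f(8,4)=20 f(8,6)=7 f(8,8)=1
t=9: f(9,1)=42 f(9,3)=48 f(9,5)=27 f(9,7)=8 f(9,9)=1
Σ_s f(9,s) = 126
P = 126/512 = 63/256

Answer: 63/256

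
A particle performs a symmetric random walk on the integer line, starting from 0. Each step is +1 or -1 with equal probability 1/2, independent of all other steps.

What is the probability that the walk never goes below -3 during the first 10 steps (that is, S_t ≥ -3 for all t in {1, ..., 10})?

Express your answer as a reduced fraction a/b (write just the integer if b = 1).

Let f(t,s) = #length-t paths at position s with S_1..S_t all ≥ -3.
f(t,s) = f(t-1,s-1) + f(t-1,s+1) for s ≥ -3; f(t,s) = 0 for s < -3.
t=0: f(0,0)=1
t=1: f(1,-1)=1 f(1,1)=1
t=2: f(2,-2)=1 f(2,0)=2 f(2,2)=1
t=3: f(3,-3)=1 f(3,-1)=3 f(3,1)=3 f(3,3)=1
t=4: f(4,-2)=4 f(4,0)=6 f(4,2)=4 f(4,4)=1
t=5: f(5,-3)=4 f(5,-1)=10 f(5,1)=10 f(5,3)=5 f(5,5)=1
t=6: f(6,-2)=14 f(6,0)=20 f(6,2)=15 f(6,4)=6 f(6,6)=1
t=7: f(7,-3)=14 f(7,-1)=34 f(7,1)=35 f(7,3)=21 f(7,5)=7 f(7,7)=1
t=8: f(8,-2)=48 f(8,0)=69 f(8,2)=56 f(8,4)=28 f(8,6)=8 f(8,8)=1
t=9: f(9,-3)=48 f(9,-1)=117 f(9,1)=125 f(9,3)=84 f(9,5)=36 f(9,7)=9 f(9,9)=1
t=10: f(10,-2)=165 f(10,0)=242 f(10,2)=209 f(10,4)=120 f(10,6)=45 f(10,8)=10 f(10,10)=1
Σ_s f(10,s) = 792
P = 792/1024 = 99/128

Answer: 99/128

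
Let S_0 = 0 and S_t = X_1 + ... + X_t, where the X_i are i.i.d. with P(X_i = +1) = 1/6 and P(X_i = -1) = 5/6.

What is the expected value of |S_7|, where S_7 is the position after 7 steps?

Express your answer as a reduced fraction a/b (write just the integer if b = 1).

Answer: 54943/11664

Derivation:
S_7 takes values m ≡ 1 (mod 2) with |m| ≤ 7; P(S_7=m) = C(7,(7+m)/2) · (1/6)^((7+m)/2) · (5/6)^((7-m)/2).
Distribution: P(S=-7)=78125/279936, P(S=-5)=109375/279936, P(S=-3)=21875/93312, P(S=-1)=21875/279936, P(S=1)=4375/279936, P(S=3)=175/93312, P(S=5)=35/279936, P(S=7)=1/279936
E[|S_7|] = Σ_m |m|·P(S_7=m) = 54943/11664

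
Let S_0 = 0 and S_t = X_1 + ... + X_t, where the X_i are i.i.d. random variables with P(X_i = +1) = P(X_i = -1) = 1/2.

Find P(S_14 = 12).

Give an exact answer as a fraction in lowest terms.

Answer: 7/8192

Derivation:
To reach position 12 after 14 steps: need 13 steps of +1 and 1 of -1.
Favorable paths: C(14,13) = 14
Total paths: 2^14 = 16384
P = 14/16384 = 7/8192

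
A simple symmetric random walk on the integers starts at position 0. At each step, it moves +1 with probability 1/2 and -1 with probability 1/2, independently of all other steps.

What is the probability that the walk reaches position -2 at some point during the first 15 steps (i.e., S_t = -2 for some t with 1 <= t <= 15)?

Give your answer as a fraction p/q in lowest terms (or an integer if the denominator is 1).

Count via complement. Let g(t,s) = #length-t paths at position s with S_1..S_t all ≠ -2.
g(t,s) = g(t-1,s-1) + g(t-1,s+1) for s ≠ -2; g(t,-2) = 0.
t=0: g(0,0)=1
t=1: g(1,-1)=1 g(1,1)=1
t=2: g(2,0)=2 g(2,2)=1
t=3: g(3,-1)=2 g(3,1)=3 g(3,3)=1
t=4: g(4,0)=5 g(4,2)=4 g(4,4)=1
t=5: g(5,-1)=5 g(5,1)=9 g(5,3)=5 g(5,5)=1
t=6: g(6,0)=14 g(6,2)=14 g(6,4)=6 g(6,6)=1
t=7: g(7,-1)=14 g(7,1)=28 g(7,3)=20 g(7,5)=7 g(7,7)=1
t=8: g(8,0)=42 g(8,2)=48 g(8,4)=27 g(8,6)=8 g(8,8)=1
t=9: g(9,-1)=42 g(9,1)=90 g(9,3)=75 g(9,5)=35 g(9,7)=9 g(9,9)=1
t=10: g(10,0)=132 g(10,2)=165 g(10,4)=110 g(10,6)=44 g(10,8)=10 g(10,10)=1
t=11: g(11,-1)=132 g(11,1)=297 g(11,3)=275 g(11,5)=154 g(11,7)=54 g(11,9)=11 g(11,11)=1
t=12: g(12,0)=429 g(12,2)=572 g(12,4)=429 g(12,6)=208 g(12,8)=65 g(12,10)=12 g(12,12)=1
t=13: g(13,-1)=429 g(13,1)=1001 g(13,3)=1001 g(13,5)=637 g(13,7)=273 g(13,9)=77 g(13,11)=13 g(13,13)=1
t=14: g(14,0)=1430 g(14,2)=2002 g(14,4)=1638 g(14,6)=910 g(14,8)=350 g(14,10)=90 g(14,12)=14 g(14,14)=1
t=15: g(15,-1)=1430 g(15,1)=3432 g(15,3)=3640 g(15,5)=2548 g(15,7)=1260 g(15,9)=440 g(15,11)=104 g(15,13)=15 g(15,15)=1
Paths never hitting -2: Σ_s g(15,s) = 12870
Paths hitting -2: 2^15 - 12870 = 19898
P = 19898/32768 = 9949/16384

Answer: 9949/16384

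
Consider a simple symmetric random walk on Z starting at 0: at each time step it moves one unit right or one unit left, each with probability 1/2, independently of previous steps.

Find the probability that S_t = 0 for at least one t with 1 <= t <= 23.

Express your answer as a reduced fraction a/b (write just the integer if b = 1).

Answer: 436109/524288

Derivation:
Count via complement. Let g(t,s) = #length-t paths at position s with S_1..S_t all ≠ 0.
g(t,s) = g(t-1,s-1) + g(t-1,s+1) for s ≠ 0; g(t,0) = 0.
t=0: g(0,0)=1
t=1: g(1,-1)=1 g(1,1)=1
t=2: g(2,-2)=1 g(2,2)=1
t=3: g(3,-3)=1 g(3,-1)=1 g(3,1)=1 g(3,3)=1
t=4: g(4,-4)=1 g(4,-2)=2 g(4,2)=2 g(4,4)=1
t=5: g(5,-5)=1 g(5,-3)=3 g(5,-1)=2 g(5,1)=2 g(5,3)=3 g(5,5)=1
t=6: g(6,-6)=1 g(6,-4)=4 g(6,-2)=5 g(6,2)=5 g(6,4)=4 g(6,6)=1
t=7: g(7,-7)=1 g(7,-5)=5 g(7,-3)=9 g(7,-1)=5 g(7,1)=5 g(7,3)=9 g(7,5)=5 g(7,7)=1
t=8: g(8,-8)=1 g(8,-6)=6 g(8,-4)=14 g(8,-2)=14 g(8,2)=14 g(8,4)=14 g(8,6)=6 g(8,8)=1
t=9: g(9,-9)=1 g(9,-7)=7 g(9,-5)=20 g(9,-3)=28 g(9,-1)=14 g(9,1)=14 g(9,3)=28 g(9,5)=20 g(9,7)=7 g(9,9)=1
t=10: g(10,-10)=1 g(10,-8)=8 g(10,-6)=27 g(10,-4)=48 g(10,-2)=42 g(10,2)=42 g(10,4)=48 g(10,6)=27 g(10,8)=8 g(10,10)=1
t=11: g(11,-11)=1 g(11,-9)=9 g(11,-7)=35 g(11,-5)=75 g(11,-3)=90 g(11,-1)=42 g(11,1)=42 g(11,3)=90 g(11,5)=75 g(11,7)=35 g(11,9)=9 g(11,11)=1
t=12: g(12,-12)=1 g(12,-10)=10 g(12,-8)=44 g(12,-6)=110 g(12,-4)=165 g(12,-2)=132 g(12,2)=132 g(12,4)=165 g(12,6)=110 g(12,8)=44 g(12,10)=10 g(12,12)=1
t=13: g(13,-13)=1 g(13,-11)=11 g(13,-9)=54 g(13,-7)=154 g(13,-5)=275 g(13,-3)=297 g(13,-1)=132 g(13,1)=132 g(13,3)=297 g(13,5)=275 g(13,7)=154 g(13,9)=54 g(13,11)=11 g(13,13)=1
t=14: g(14,-14)=1 g(14,-12)=12 g(14,-10)=65 g(14,-8)=208 g(14,-6)=429 g(14,-4)=572 g(14,-2)=429 g(14,2)=429 g(14,4)=572 g(14,6)=429 g(14,8)=208 g(14,10)=65 g(14,12)=12 g(14,14)=1
t=15: g(15,-15)=1 g(15,-13)=13 g(15,-11)=77 g(15,-9)=273 g(15,-7)=637 g(15,-5)=1001 g(15,-3)=1001 g(15,-1)=429 g(15,1)=429 g(15,3)=1001 g(15,5)=1001 g(15,7)=637 g(15,9)=273 g(15,11)=77 g(15,13)=13 g(15,15)=1
t=16: g(16,-16)=1 g(16,-14)=14 g(16,-12)=90 g(16,-10)=350 g(16,-8)=910 g(16,-6)=1638 g(16,-4)=2002 g(16,-2)=1430 g(16,2)=1430 g(16,4)=2002 g(16,6)=1638 g(16,8)=910 g(16,10)=350 g(16,12)=90 g(16,14)=14 g(16,16)=1
t=17: g(17,-17)=1 g(17,-15)=15 g(17,-13)=104 g(17,-11)=440 g(17,-9)=1260 g(17,-7)=2548 g(17,-5)=3640 g(17,-3)=3432 g(17,-1)=1430 g(17,1)=1430 g(17,3)=3432 g(17,5)=3640 g(17,7)=2548 g(17,9)=1260 g(17,11)=440 g(17,13)=104 g(17,15)=15 g(17,17)=1
t=18: g(18,-18)=1 g(18,-16)=16 g(18,-14)=119 g(18,-12)=544 g(18,-10)=1700 g(18,-8)=3808 g(18,-6)=6188 g(18,-4)=7072 g(18,-2)=4862 g(18,2)=4862 g(18,4)=7072 g(18,6)=6188 g(18,8)=3808 g(18,10)=1700 g(18,12)=544 g(18,14)=119 g(18,16)=16 g(18,18)=1
t=19: g(19,-19)=1 g(19,-17)=17 g(19,-15)=135 g(19,-13)=663 g(19,-11)=2244 g(19,-9)=5508 g(19,-7)=9996 g(19,-5)=13260 g(19,-3)=11934 g(19,-1)=4862 g(19,1)=4862 g(19,3)=11934 g(19,5)=13260 g(19,7)=9996 g(19,9)=5508 g(19,11)=2244 g(19,13)=663 g(19,15)=135 g(19,17)=17 g(19,19)=1
t=20: g(20,-20)=1 g(20,-18)=18 g(20,-16)=152 g(20,-14)=798 g(20,-12)=2907 g(20,-10)=7752 g(20,-8)=15504 g(20,-6)=23256 g(20,-4)=25194 g(20,-2)=16796 g(20,2)=16796 g(20,4)=25194 g(20,6)=23256 g(20,8)=15504 g(20,10)=7752 g(20,12)=2907 g(20,14)=798 g(20,16)=152 g(20,18)=18 g(20,20)=1
t=21: g(21,-21)=1 g(21,-19)=19 g(21,-17)=170 g(21,-15)=950 g(21,-13)=3705 g(21,-11)=10659 g(21,-9)=23256 g(21,-7)=38760 g(21,-5)=48450 g(21,-3)=41990 g(21,-1)=16796 g(21,1)=16796 g(21,3)=41990 g(21,5)=48450 g(21,7)=38760 g(21,9)=23256 g(21,11)=10659 g(21,13)=3705 g(21,15)=950 g(21,17)=170 g(21,19)=19 g(21,21)=1
t=22: g(22,-22)=1 g(22,-20)=20 g(22,-18)=189 g(22,-16)=1120 g(22,-14)=4655 g(22,-12)=14364 g(22,-10)=33915 g(22,-8)=62016 g(22,-6)=87210 g(22,-4)=90440 g(22,-2)=58786 g(22,2)=58786 g(22,4)=90440 g(22,6)=87210 g(22,8)=62016 g(22,10)=33915 g(22,12)=14364 g(22,14)=4655 g(22,16)=1120 g(22,18)=189 g(22,20)=20 g(22,22)=1
t=23: g(23,-23)=1 g(23,-21)=21 g(23,-19)=209 g(23,-17)=1309 g(23,-15)=5775 g(23,-13)=19019 g(23,-11)=48279 g(23,-9)=95931 g(23,-7)=149226 g(23,-5)=177650 g(23,-3)=149226 g(23,-1)=58786 g(23,1)=58786 g(23,3)=149226 g(23,5)=177650 g(23,7)=149226 g(23,9)=95931 g(23,11)=48279 g(23,13)=19019 g(23,15)=5775 g(23,17)=1309 g(23,19)=209 g(23,21)=21 g(23,23)=1
Paths never hitting 0: Σ_s g(23,s) = 1410864
Paths hitting 0: 2^23 - 1410864 = 6977744
P = 6977744/8388608 = 436109/524288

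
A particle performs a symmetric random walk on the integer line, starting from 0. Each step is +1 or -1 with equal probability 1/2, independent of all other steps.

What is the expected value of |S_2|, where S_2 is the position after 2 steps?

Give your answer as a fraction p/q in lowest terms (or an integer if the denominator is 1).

S_2 takes values m ≡ 0 (mod 2) with |m| ≤ 2; P(S_2=m) = C(2,(2+m)/2)/2^2.
Total paths: 2^2 = 4
Distribution: P(S=-2)=1/4, P(S=0)=2/4, P(S=2)=1/4
E[|S_2|] = Σ_m |m|·P(S_2=m) = 4/4 = 1

Answer: 1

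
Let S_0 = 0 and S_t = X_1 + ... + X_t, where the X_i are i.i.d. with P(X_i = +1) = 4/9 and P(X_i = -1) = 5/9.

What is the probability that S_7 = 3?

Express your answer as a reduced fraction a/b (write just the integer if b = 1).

Answer: 179200/1594323

Derivation:
To reach position 3 after 7 steps: need 5 steps of +1 and 2 steps of -1.
Number of such sequences: C(7,5) = 21
Each has probability (4/9)^5 · (5/9)^2 = 25600/4782969
P = 21 · 25600/4782969 = 179200/1594323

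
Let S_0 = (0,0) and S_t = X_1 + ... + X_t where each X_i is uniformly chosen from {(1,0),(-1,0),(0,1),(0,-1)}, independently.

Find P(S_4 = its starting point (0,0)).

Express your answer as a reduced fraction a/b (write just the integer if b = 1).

Let h be the number of horizontal steps (so 4-h are vertical). To end at (0,0) need (h+0)/2 right-steps and ((4-h)+0)/2 up-steps.
Sum over h with 0 ≤ h ≤ 4, h ≡ 0 (mod 2), 4-h ≡ 0 (mod 2):
h=0: C(4,0)·C(0,0)·C(4,2) = 1·1·6 = 6
h=2: C(4,2)·C(2,1)·C(2,1) = 6·2·2 = 24
h=4: C(4,4)·C(4,2)·C(0,0) = 1·6·1 = 6
Total favorable: 36
Total paths: 4^4 = 256
P = 36/256 = 9/64

Answer: 9/64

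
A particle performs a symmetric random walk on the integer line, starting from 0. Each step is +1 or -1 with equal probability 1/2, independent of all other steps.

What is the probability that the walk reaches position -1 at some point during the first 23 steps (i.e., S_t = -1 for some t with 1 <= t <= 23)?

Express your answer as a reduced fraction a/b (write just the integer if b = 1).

Answer: 3518265/4194304

Derivation:
Count via complement. Let g(t,s) = #length-t paths at position s with S_1..S_t all ≠ -1.
g(t,s) = g(t-1,s-1) + g(t-1,s+1) for s ≠ -1; g(t,-1) = 0.
t=0: g(0,0)=1
t=1: g(1,1)=1
t=2: g(2,0)=1 g(2,2)=1
t=3: g(3,1)=2 g(3,3)=1
t=4: g(4,0)=2 g(4,2)=3 g(4,4)=1
t=5: g(5,1)=5 g(5,3)=4 g(5,5)=1
t=6: g(6,0)=5 g(6,2)=9 g(6,4)=5 g(6,6)=1
t=7: g(7,1)=14 g(7,3)=14 g(7,5)=6 g(7,7)=1
t=8: g(8,0)=14 g(8,2)=28 g(8,4)=20 g(8,6)=7 g(8,8)=1
t=9: g(9,1)=42 g(9,3)=48 g(9,5)=27 g(9,7)=8 g(9,9)=1
t=10: g(10,0)=42 g(10,2)=90 g(10,4)=75 g(10,6)=35 g(10,8)=9 g(10,10)=1
t=11: g(11,1)=132 g(11,3)=165 g(11,5)=110 g(11,7)=44 g(11,9)=10 g(11,11)=1
t=12: g(12,0)=132 g(12,2)=297 g(12,4)=275 g(12,6)=154 g(12,8)=54 g(12,10)=11 g(12,12)=1
t=13: g(13,1)=429 g(13,3)=572 g(13,5)=429 g(13,7)=208 g(13,9)=65 g(13,11)=12 g(13,13)=1
t=14: g(14,0)=429 g(14,2)=1001 g(14,4)=1001 g(14,6)=637 g(14,8)=273 g(14,10)=77 g(14,12)=13 g(14,14)=1
t=15: g(15,1)=1430 g(15,3)=2002 g(15,5)=1638 g(15,7)=910 g(15,9)=350 g(15,11)=90 g(15,13)=14 g(15,15)=1
t=16: g(16,0)=1430 g(16,2)=3432 g(16,4)=3640 g(16,6)=2548 g(16,8)=1260 g(16,10)=440 g(16,12)=104 g(16,14)=15 g(16,16)=1
t=17: g(17,1)=4862 g(17,3)=7072 g(17,5)=6188 g(17,7)=3808 g(17,9)=1700 g(17,11)=544 g(17,13)=119 g(17,15)=16 g(17,17)=1
t=18: g(18,0)=4862 g(18,2)=11934 g(18,4)=13260 g(18,6)=9996 g(18,8)=5508 g(18,10)=2244 g(18,12)=663 g(18,14)=135 g(18,16)=17 g(18,18)=1
t=19: g(19,1)=16796 g(19,3)=25194 g(19,5)=23256 g(19,7)=15504 g(19,9)=7752 g(19,11)=2907 g(19,13)=798 g(19,15)=152 g(19,17)=18 g(19,19)=1
t=20: g(20,0)=16796 g(20,2)=41990 g(20,4)=48450 g(20,6)=38760 g(20,8)=23256 g(20,10)=10659 g(20,12)=3705 g(20,14)=950 g(20,16)=170 g(20,18)=19 g(20,20)=1
t=21: g(21,1)=58786 g(21,3)=90440 g(21,5)=87210 g(21,7)=62016 g(21,9)=33915 g(21,11)=14364 g(21,13)=4655 g(21,15)=1120 g(21,17)=189 g(21,19)=20 g(21,21)=1
t=22: g(22,0)=58786 g(22,2)=149226 g(22,4)=177650 g(22,6)=149226 g(22,8)=95931 g(22,10)=48279 g(22,12)=19019 g(22,14)=5775 g(22,16)=1309 g(22,18)=209 g(22,20)=21 g(22,22)=1
t=23: g(23,1)=208012 g(23,3)=326876 g(23,5)=326876 g(23,7)=245157 g(23,9)=144210 g(23,11)=67298 g(23,13)=24794 g(23,15)=7084 g(23,17)=1518 g(23,19)=230 g(23,21)=22 g(23,23)=1
Paths never hitting -1: Σ_s g(23,s) = 1352078
Paths hitting -1: 2^23 - 1352078 = 7036530
P = 7036530/8388608 = 3518265/4194304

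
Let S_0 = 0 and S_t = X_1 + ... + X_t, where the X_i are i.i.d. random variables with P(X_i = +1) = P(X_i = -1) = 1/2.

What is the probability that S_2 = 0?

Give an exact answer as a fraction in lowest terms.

To return to 0 after 2 steps: need exactly 1 step of +1 and 1 of -1.
Favorable paths: C(2,1) = 2
Total paths: 2^2 = 4
P = 2/4 = 1/2

Answer: 1/2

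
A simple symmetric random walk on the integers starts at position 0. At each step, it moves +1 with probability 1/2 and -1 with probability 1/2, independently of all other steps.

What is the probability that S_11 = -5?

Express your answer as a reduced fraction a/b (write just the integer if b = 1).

To reach position -5 after 11 steps: need 3 steps of +1 and 8 of -1.
Favorable paths: C(11,3) = 165
Total paths: 2^11 = 2048
P = 165/2048 = 165/2048

Answer: 165/2048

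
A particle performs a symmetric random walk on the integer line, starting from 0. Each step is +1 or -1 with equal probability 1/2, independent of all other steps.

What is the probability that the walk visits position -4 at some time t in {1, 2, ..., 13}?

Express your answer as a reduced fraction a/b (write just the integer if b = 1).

Answer: 1093/4096

Derivation:
Count via complement. Let g(t,s) = #length-t paths at position s with S_1..S_t all ≠ -4.
g(t,s) = g(t-1,s-1) + g(t-1,s+1) for s ≠ -4; g(t,-4) = 0.
t=0: g(0,0)=1
t=1: g(1,-1)=1 g(1,1)=1
t=2: g(2,-2)=1 g(2,0)=2 g(2,2)=1
t=3: g(3,-3)=1 g(3,-1)=3 g(3,1)=3 g(3,3)=1
t=4: g(4,-2)=4 g(4,0)=6 g(4,2)=4 g(4,4)=1
t=5: g(5,-3)=4 g(5,-1)=10 g(5,1)=10 g(5,3)=5 g(5,5)=1
t=6: g(6,-2)=14 g(6,0)=20 g(6,2)=15 g(6,4)=6 g(6,6)=1
t=7: g(7,-3)=14 g(7,-1)=34 g(7,1)=35 g(7,3)=21 g(7,5)=7 g(7,7)=1
t=8: g(8,-2)=48 g(8,0)=69 g(8,2)=56 g(8,4)=28 g(8,6)=8 g(8,8)=1
t=9: g(9,-3)=48 g(9,-1)=117 g(9,1)=125 g(9,3)=84 g(9,5)=36 g(9,7)=9 g(9,9)=1
t=10: g(10,-2)=165 g(10,0)=242 g(10,2)=209 g(10,4)=120 g(10,6)=45 g(10,8)=10 g(10,10)=1
t=11: g(11,-3)=165 g(11,-1)=407 g(11,1)=451 g(11,3)=329 g(11,5)=165 g(11,7)=55 g(11,9)=11 g(11,11)=1
t=12: g(12,-2)=572 g(12,0)=858 g(12,2)=780 g(12,4)=494 g(12,6)=220 g(12,8)=66 g(12,10)=12 g(12,12)=1
t=13: g(13,-3)=572 g(13,-1)=1430 g(13,1)=1638 g(13,3)=1274 g(13,5)=714 g(13,7)=286 g(13,9)=78 g(13,11)=13 g(13,13)=1
Paths never hitting -4: Σ_s g(13,s) = 6006
Paths hitting -4: 2^13 - 6006 = 2186
P = 2186/8192 = 1093/4096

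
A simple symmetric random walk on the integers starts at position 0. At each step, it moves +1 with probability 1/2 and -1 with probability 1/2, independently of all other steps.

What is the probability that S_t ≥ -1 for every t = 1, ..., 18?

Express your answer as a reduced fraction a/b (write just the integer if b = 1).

Let f(t,s) = #length-t paths at position s with S_1..S_t all ≥ -1.
f(t,s) = f(t-1,s-1) + f(t-1,s+1) for s ≥ -1; f(t,s) = 0 for s < -1.
t=0: f(0,0)=1
t=1: f(1,-1)=1 f(1,1)=1
t=2: f(2,0)=2 f(2,2)=1
t=3: f(3,-1)=2 f(3,1)=3 f(3,3)=1
t=4: f(4,0)=5 f(4,2)=4 f(4,4)=1
t=5: f(5,-1)=5 f(5,1)=9 f(5,3)=5 f(5,5)=1
t=6: f(6,0)=14 f(6,2)=14 f(6,4)=6 f(6,6)=1
t=7: f(7,-1)=14 f(7,1)=28 f(7,3)=20 f(7,5)=7 f(7,7)=1
t=8: f(8,0)=42 f(8,2)=48 f(8,4)=27 f(8,6)=8 f(8,8)=1
t=9: f(9,-1)=42 f(9,1)=90 f(9,3)=75 f(9,5)=35 f(9,7)=9 f(9,9)=1
t=10: f(10,0)=132 f(10,2)=165 f(10,4)=110 f(10,6)=44 f(10,8)=10 f(10,10)=1
t=11: f(11,-1)=132 f(11,1)=297 f(11,3)=275 f(11,5)=154 f(11,7)=54 f(11,9)=11 f(11,11)=1
t=12: f(12,0)=429 f(12,2)=572 f(12,4)=429 f(12,6)=208 f(12,8)=65 f(12,10)=12 f(12,12)=1
t=13: f(13,-1)=429 f(13,1)=1001 f(13,3)=1001 f(13,5)=637 f(13,7)=273 f(13,9)=77 f(13,11)=13 f(13,13)=1
t=14: f(14,0)=1430 f(14,2)=2002 f(14,4)=1638 f(14,6)=910 f(14,8)=350 f(14,10)=90 f(14,12)=14 f(14,14)=1
t=15: f(15,-1)=1430 f(15,1)=3432 f(15,3)=3640 f(15,5)=2548 f(15,7)=1260 f(15,9)=440 f(15,11)=104 f(15,13)=15 f(15,15)=1
t=16: f(16,0)=4862 f(16,2)=7072 f(16,4)=6188 f(16,6)=3808 f(16,8)=1700 f(16,10)=544 f(16,12)=119 f(16,14)=16 f(16,16)=1
t=17: f(17,-1)=4862 f(17,1)=11934 f(17,3)=13260 f(17,5)=9996 f(17,7)=5508 f(17,9)=2244 f(17,11)=663 f(17,13)=135 f(17,15)=17 f(17,17)=1
t=18: f(18,0)=16796 f(18,2)=25194 f(18,4)=23256 f(18,6)=15504 f(18,8)=7752 f(18,10)=2907 f(18,12)=798 f(18,14)=152 f(18,16)=18 f(18,18)=1
Σ_s f(18,s) = 92378
P = 92378/262144 = 46189/131072

Answer: 46189/131072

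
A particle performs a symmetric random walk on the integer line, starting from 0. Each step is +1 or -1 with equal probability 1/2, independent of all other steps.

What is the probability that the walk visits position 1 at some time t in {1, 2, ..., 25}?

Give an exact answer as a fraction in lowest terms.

Count via complement. Let g(t,s) = #length-t paths at position s with S_1..S_t all ≠ 1.
g(t,s) = g(t-1,s-1) + g(t-1,s+1) for s ≠ 1; g(t,1) = 0.
t=0: g(0,0)=1
t=1: g(1,-1)=1
t=2: g(2,-2)=1 g(2,0)=1
t=3: g(3,-3)=1 g(3,-1)=2
t=4: g(4,-4)=1 g(4,-2)=3 g(4,0)=2
t=5: g(5,-5)=1 g(5,-3)=4 g(5,-1)=5
t=6: g(6,-6)=1 g(6,-4)=5 g(6,-2)=9 g(6,0)=5
t=7: g(7,-7)=1 g(7,-5)=6 g(7,-3)=14 g(7,-1)=14
t=8: g(8,-8)=1 g(8,-6)=7 g(8,-4)=20 g(8,-2)=28 g(8,0)=14
t=9: g(9,-9)=1 g(9,-7)=8 g(9,-5)=27 g(9,-3)=48 g(9,-1)=42
t=10: g(10,-10)=1 g(10,-8)=9 g(10,-6)=35 g(10,-4)=75 g(10,-2)=90 g(10,0)=42
t=11: g(11,-11)=1 g(11,-9)=10 g(11,-7)=44 g(11,-5)=110 g(11,-3)=165 g(11,-1)=132
t=12: g(12,-12)=1 g(12,-10)=11 g(12,-8)=54 g(12,-6)=154 g(12,-4)=275 g(12,-2)=297 g(12,0)=132
t=13: g(13,-13)=1 g(13,-11)=12 g(13,-9)=65 g(13,-7)=208 g(13,-5)=429 g(13,-3)=572 g(13,-1)=429
t=14: g(14,-14)=1 g(14,-12)=13 g(14,-10)=77 g(14,-8)=273 g(14,-6)=637 g(14,-4)=1001 g(14,-2)=1001 g(14,0)=429
t=15: g(15,-15)=1 g(15,-13)=14 g(15,-11)=90 g(15,-9)=350 g(15,-7)=910 g(15,-5)=1638 g(15,-3)=2002 g(15,-1)=1430
t=16: g(16,-16)=1 g(16,-14)=15 g(16,-12)=104 g(16,-10)=440 g(16,-8)=1260 g(16,-6)=2548 g(16,-4)=3640 g(16,-2)=3432 g(16,0)=1430
t=17: g(17,-17)=1 g(17,-15)=16 g(17,-13)=119 g(17,-11)=544 g(17,-9)=1700 g(17,-7)=3808 g(17,-5)=6188 g(17,-3)=7072 g(17,-1)=4862
t=18: g(18,-18)=1 g(18,-16)=17 g(18,-14)=135 g(18,-12)=663 g(18,-10)=2244 g(18,-8)=5508 g(18,-6)=9996 g(18,-4)=13260 g(18,-2)=11934 g(18,0)=4862
t=19: g(19,-19)=1 g(19,-17)=18 g(19,-15)=152 g(19,-13)=798 g(19,-11)=2907 g(19,-9)=7752 g(19,-7)=15504 g(19,-5)=23256 g(19,-3)=25194 g(19,-1)=16796
t=20: g(20,-20)=1 g(20,-18)=19 g(20,-16)=170 g(20,-14)=950 g(20,-12)=3705 g(20,-10)=10659 g(20,-8)=23256 g(20,-6)=38760 g(20,-4)=48450 g(20,-2)=41990 g(20,0)=16796
t=21: g(21,-21)=1 g(21,-19)=20 g(21,-17)=189 g(21,-15)=1120 g(21,-13)=4655 g(21,-11)=14364 g(21,-9)=33915 g(21,-7)=62016 g(21,-5)=87210 g(21,-3)=90440 g(21,-1)=58786
t=22: g(22,-22)=1 g(22,-20)=21 g(22,-18)=209 g(22,-16)=1309 g(22,-14)=5775 g(22,-12)=19019 g(22,-10)=48279 g(22,-8)=95931 g(22,-6)=149226 g(22,-4)=177650 g(22,-2)=149226 g(22,0)=58786
t=23: g(23,-23)=1 g(23,-21)=22 g(23,-19)=230 g(23,-17)=1518 g(23,-15)=7084 g(23,-13)=24794 g(23,-11)=67298 g(23,-9)=144210 g(23,-7)=245157 g(23,-5)=326876 g(23,-3)=326876 g(23,-1)=208012
t=24: g(24,-24)=1 g(24,-22)=23 g(24,-20)=252 g(24,-18)=1748 g(24,-16)=8602 g(24,-14)=31878 g(24,-12)=92092 g(24,-10)=211508 g(24,-8)=389367 g(24,-6)=572033 g(24,-4)=653752 g(24,-2)=534888 g(24,0)=208012
t=25: g(25,-25)=1 g(25,-23)=24 g(25,-21)=275 g(25,-19)=2000 g(25,-17)=10350 g(25,-15)=40480 g(25,-13)=123970 g(25,-11)=303600 g(25,-9)=600875 g(25,-7)=961400 g(25,-5)=1225785 g(25,-3)=1188640 g(25,-1)=742900
Paths never hitting 1: Σ_s g(25,s) = 5200300
Paths hitting 1: 2^25 - 5200300 = 28354132
P = 28354132/33554432 = 7088533/8388608

Answer: 7088533/8388608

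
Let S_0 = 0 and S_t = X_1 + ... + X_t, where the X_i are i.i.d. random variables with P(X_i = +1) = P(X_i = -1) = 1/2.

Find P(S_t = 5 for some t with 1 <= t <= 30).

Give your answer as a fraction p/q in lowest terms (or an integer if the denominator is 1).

Count via complement. Let g(t,s) = #length-t paths at position s with S_1..S_t all ≠ 5.
g(t,s) = g(t-1,s-1) + g(t-1,s+1) for s ≠ 5; g(t,5) = 0.
t=0: g(0,0)=1
t=1: g(1,-1)=1 g(1,1)=1
t=2: g(2,-2)=1 g(2,0)=2 g(2,2)=1
t=3: g(3,-3)=1 g(3,-1)=3 g(3,1)=3 g(3,3)=1
t=4: g(4,-4)=1 g(4,-2)=4 g(4,0)=6 g(4,2)=4 g(4,4)=1
t=5: g(5,-5)=1 g(5,-3)=5 g(5,-1)=10 g(5,1)=10 g(5,3)=5
t=6: g(6,-6)=1 g(6,-4)=6 g(6,-2)=15 g(6,0)=20 g(6,2)=15 g(6,4)=5
t=7: g(7,-7)=1 g(7,-5)=7 g(7,-3)=21 g(7,-1)=35 g(7,1)=35 g(7,3)=20
t=8: g(8,-8)=1 g(8,-6)=8 g(8,-4)=28 g(8,-2)=56 g(8,0)=70 g(8,2)=55 g(8,4)=20
t=9: g(9,-9)=1 g(9,-7)=9 g(9,-5)=36 g(9,-3)=84 g(9,-1)=126 g(9,1)=125 g(9,3)=75
t=10: g(10,-10)=1 g(10,-8)=10 g(10,-6)=45 g(10,-4)=120 g(10,-2)=210 g(10,0)=251 g(10,2)=200 g(10,4)=75
t=11: g(11,-11)=1 g(11,-9)=11 g(11,-7)=55 g(11,-5)=165 g(11,-3)=330 g(11,-1)=461 g(11,1)=451 g(11,3)=275
t=12: g(12,-12)=1 g(12,-10)=12 g(12,-8)=66 g(12,-6)=220 g(12,-4)=495 g(12,-2)=791 g(12,0)=912 g(12,2)=726 g(12,4)=275
t=13: g(13,-13)=1 g(13,-11)=13 g(13,-9)=78 g(13,-7)=286 g(13,-5)=715 g(13,-3)=1286 g(13,-1)=1703 g(13,1)=1638 g(13,3)=1001
t=14: g(14,-14)=1 g(14,-12)=14 g(14,-10)=91 g(14,-8)=364 g(14,-6)=1001 g(14,-4)=2001 g(14,-2)=2989 g(14,0)=3341 g(14,2)=2639 g(14,4)=1001
t=15: g(15,-15)=1 g(15,-13)=15 g(15,-11)=105 g(15,-9)=455 g(15,-7)=1365 g(15,-5)=3002 g(15,-3)=4990 g(15,-1)=6330 g(15,1)=5980 g(15,3)=3640
t=16: g(16,-16)=1 g(16,-14)=16 g(16,-12)=120 g(16,-10)=560 g(16,-8)=1820 g(16,-6)=4367 g(16,-4)=7992 g(16,-2)=11320 g(16,0)=12310 g(16,2)=9620 g(16,4)=3640
t=17: g(17,-17)=1 g(17,-15)=17 g(17,-13)=136 g(17,-11)=680 g(17,-9)=2380 g(17,-7)=6187 g(17,-5)=12359 g(17,-3)=19312 g(17,-1)=23630 g(17,1)=21930 g(17,3)=13260
t=18: g(18,-18)=1 g(18,-16)=18 g(18,-14)=153 g(18,-12)=816 g(18,-10)=3060 g(18,-8)=8567 g(18,-6)=18546 g(18,-4)=31671 g(18,-2)=42942 g(18,0)=45560 g(18,2)=35190 g(18,4)=13260
t=19: g(19,-19)=1 g(19,-17)=19 g(19,-15)=171 g(19,-13)=969 g(19,-11)=3876 g(19,-9)=11627 g(19,-7)=27113 g(19,-5)=50217 g(19,-3)=74613 g(19,-1)=88502 g(19,1)=80750 g(19,3)=48450
t=20: g(20,-20)=1 g(20,-18)=20 g(20,-16)=190 g(20,-14)=1140 g(20,-12)=4845 g(20,-10)=15503 g(20,-8)=38740 g(20,-6)=77330 g(20,-4)=124830 g(20,-2)=163115 g(20,0)=169252 g(20,2)=129200 g(20,4)=48450
t=21: g(21,-21)=1 g(21,-19)=21 g(21,-17)=210 g(21,-15)=1330 g(21,-13)=5985 g(21,-11)=20348 g(21,-9)=54243 g(21,-7)=116070 g(21,-5)=202160 g(21,-3)=287945 g(21,-1)=332367 g(21,1)=298452 g(21,3)=177650
t=22: g(22,-22)=1 g(22,-20)=22 g(22,-18)=231 g(22,-16)=1540 g(22,-14)=7315 g(22,-12)=26333 g(22,-10)=74591 g(22,-8)=170313 g(22,-6)=318230 g(22,-4)=490105 g(22,-2)=620312 g(22,0)=630819 g(22,2)=476102 g(22,4)=177650
t=23: g(23,-23)=1 g(23,-21)=23 g(23,-19)=253 g(23,-17)=1771 g(23,-15)=8855 g(23,-13)=33648 g(23,-11)=100924 g(23,-9)=244904 g(23,-7)=488543 g(23,-5)=808335 g(23,-3)=1110417 g(23,-1)=1251131 g(23,1)=1106921 g(23,3)=653752
t=24: g(24,-24)=1 g(24,-22)=24 g(24,-20)=276 g(24,-18)=2024 g(24,-16)=10626 g(24,-14)=42503 g(24,-12)=134572 g(24,-10)=345828 g(24,-8)=733447 g(24,-6)=1296878 g(24,-4)=1918752 g(24,-2)=2361548 g(24,0)=2358052 g(24,2)=1760673 g(24,4)=653752
t=25: g(25,-25)=1 g(25,-23)=25 g(25,-21)=300 g(25,-19)=2300 g(25,-17)=12650 g(25,-15)=53129 g(25,-13)=177075 g(25,-11)=480400 g(25,-9)=1079275 g(25,-7)=2030325 g(25,-5)=3215630 g(25,-3)=4280300 g(25,-1)=4719600 g(25,1)=4118725 g(25,3)=2414425
t=26: g(26,-26)=1 g(26,-24)=26 g(26,-22)=325 g(26,-20)=2600 g(26,-18)=14950 g(26,-16)=65779 g(26,-14)=230204 g(26,-12)=657475 g(26,-10)=1559675 g(26,-8)=3109600 g(26,-6)=5245955 g(26,-4)=7495930 g(26,-2)=8999900 g(26,0)=8838325 g(26,2)=6533150 g(26,4)=2414425
t=27: g(27,-27)=1 g(27,-25)=27 g(27,-23)=351 g(27,-21)=2925 g(27,-19)=17550 g(27,-17)=80729 g(27,-15)=295983 g(27,-13)=887679 g(27,-11)=2217150 g(27,-9)=4669275 g(27,-7)=8355555 g(27,-5)=12741885 g(27,-3)=16495830 g(27,-1)=17838225 g(27,1)=15371475 g(27,3)=8947575
t=28: g(28,-28)=1 g(28,-26)=28 g(28,-24)=378 g(28,-22)=3276 g(28,-20)=20475 g(28,-18)=98279 g(28,-16)=376712 g(28,-14)=1183662 g(28,-12)=3104829 g(28,-10)=6886425 g(28,-8)=13024830 g(28,-6)=21097440 g(28,-4)=29237715 g(28,-2)=34334055 g(28,0)=33209700 g(28,2)=24319050 g(28,4)=8947575
t=29: g(29,-29)=1 g(29,-27)=29 g(29,-25)=406 g(29,-23)=3654 g(29,-21)=23751 g(29,-19)=118754 g(29,-17)=474991 g(29,-15)=1560374 g(29,-13)=4288491 g(29,-11)=9991254 g(29,-9)=19911255 g(29,-7)=34122270 g(29,-5)=50335155 g(29,-3)=63571770 g(29,-1)=67543755 g(29,1)=57528750 g(29,3)=33266625
t=30: g(30,-30)=1 g(30,-28)=30 g(30,-26)=435 g(30,-24)=4060 g(30,-22)=27405 g(30,-20)=142505 g(30,-18)=593745 g(30,-16)=2035365 g(30,-14)=5848865 g(30,-12)=14279745 g(30,-10)=29902509 g(30,-8)=54033525 g(30,-6)=84457425 g(30,-4)=113906925 g(30,-2)=131115525 g(30,0)=125072505 g(30,2)=90795375 g(30,4)=33266625
Paths never hitting 5: Σ_s g(30,s) = 685482570
Paths hitting 5: 2^30 - 685482570 = 388259254
P = 388259254/1073741824 = 194129627/536870912

Answer: 194129627/536870912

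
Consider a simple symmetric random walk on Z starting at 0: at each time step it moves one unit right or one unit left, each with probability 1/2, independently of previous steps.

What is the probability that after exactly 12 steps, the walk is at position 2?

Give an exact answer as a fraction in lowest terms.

To reach position 2 after 12 steps: need 7 steps of +1 and 5 of -1.
Favorable paths: C(12,7) = 792
Total paths: 2^12 = 4096
P = 792/4096 = 99/512

Answer: 99/512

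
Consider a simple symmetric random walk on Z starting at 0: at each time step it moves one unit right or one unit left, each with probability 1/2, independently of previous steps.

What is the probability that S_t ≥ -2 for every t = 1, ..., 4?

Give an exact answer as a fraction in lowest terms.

Let f(t,s) = #length-t paths at position s with S_1..S_t all ≥ -2.
f(t,s) = f(t-1,s-1) + f(t-1,s+1) for s ≥ -2; f(t,s) = 0 for s < -2.
t=0: f(0,0)=1
t=1: f(1,-1)=1 f(1,1)=1
t=2: f(2,-2)=1 f(2,0)=2 f(2,2)=1
t=3: f(3,-1)=3 f(3,1)=3 f(3,3)=1
t=4: f(4,-2)=3 f(4,0)=6 f(4,2)=4 f(4,4)=1
Σ_s f(4,s) = 14
P = 14/16 = 7/8

Answer: 7/8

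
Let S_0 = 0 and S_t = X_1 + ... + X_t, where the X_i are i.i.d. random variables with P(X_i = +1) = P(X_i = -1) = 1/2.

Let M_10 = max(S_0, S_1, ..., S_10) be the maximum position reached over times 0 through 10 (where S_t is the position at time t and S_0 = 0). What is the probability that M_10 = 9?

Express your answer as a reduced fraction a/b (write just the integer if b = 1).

Answer: 1/1024

Derivation:
Let M_10 = max(S_0,...,S_10). Use the reflection principle: for j ≥ 1, #{paths with M_10 ≥ j} = #{S_10 ≥ j} + #{S_10 ≥ j+1}.
By reflection, #{M_10 ≥ 9} = #{S_10 ≥ 9} + #{S_10 ≥ 10} = 1 + 1 = 2.
#{M_10 ≥ 10} = #{S_10 ≥ 10} + #{S_10 ≥ 11} = 1 + 0 = 1.
#{M_10 = 9} = 2 - 1 = 1.
P(M_10 = 9) = 1/1024 = 1/1024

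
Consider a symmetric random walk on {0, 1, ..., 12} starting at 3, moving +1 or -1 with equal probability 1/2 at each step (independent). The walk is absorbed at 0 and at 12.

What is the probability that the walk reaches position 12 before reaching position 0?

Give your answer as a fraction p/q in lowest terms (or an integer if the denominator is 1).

Answer: 1/4

Derivation:
Symmetric walk (p = 1/2): the harmonic-function argument gives P(hit 12 before 0 | start at 3) = a/N.
P = 3/12 = 1/4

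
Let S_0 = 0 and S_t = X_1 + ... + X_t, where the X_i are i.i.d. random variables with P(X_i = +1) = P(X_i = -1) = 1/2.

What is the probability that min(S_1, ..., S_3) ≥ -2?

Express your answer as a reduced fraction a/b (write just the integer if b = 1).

Let f(t,s) = #length-t paths at position s with S_1..S_t all ≥ -2.
f(t,s) = f(t-1,s-1) + f(t-1,s+1) for s ≥ -2; f(t,s) = 0 for s < -2.
t=0: f(0,0)=1
t=1: f(1,-1)=1 f(1,1)=1
t=2: f(2,-2)=1 f(2,0)=2 f(2,2)=1
t=3: f(3,-1)=3 f(3,1)=3 f(3,3)=1
Σ_s f(3,s) = 7
P = 7/8 = 7/8

Answer: 7/8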